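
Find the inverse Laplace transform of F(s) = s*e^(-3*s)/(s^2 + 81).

Heaviside(t - 3)*(cos(9*t - 27))

The factor e^(-3s) signals a time shift by c = 3 (second shifting theorem).
L{cos(9t)} = s/(s^2 + 81), so L^-1{s/(s^2 + 81)} = cos(9*t).
Hence the inverse is u(t - 3) times that function evaluated at t - 3.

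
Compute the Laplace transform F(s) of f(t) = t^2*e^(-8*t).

F(s) = 2/(s + 8)^3

L{e^(-8t)} = 1/(s + 8).
Then apply L{t^2·g(t)} = (-1)^2 d^2/ds^2[G(s)] with G(s) = 1/(s + 8):
differentiating 2 times and applying the sign gives 2/(s + 8)^3.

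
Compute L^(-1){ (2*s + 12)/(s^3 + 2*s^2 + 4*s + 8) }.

2*sin(2*t) - cos(2*t) + exp(-2*t)

Factor the denominator: s^3 + 2*s^2 + 4*s + 8 = (s + 2)*(s^2 + 4).
Partial fraction decomposition gives [1/(s + 2)] + [-s/(s^2 + 4)] + [4/(s^2 + 4)].
Invert each term: 1/(s + 2) ↔ e^(-2t); -1·s/(s^2 + 4) ↔ -cos(2t); 2·2/(s^2 + 4) ↔ 2sin(2t).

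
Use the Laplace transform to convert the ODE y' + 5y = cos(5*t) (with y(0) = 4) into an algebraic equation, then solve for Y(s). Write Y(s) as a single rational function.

Transform both sides with L{·}.
With L{y'} = sY - y(0) = sY - 4: the LHS transforms to (s + 5)Y - (4).
The right side is L{cos(5*t)} = s/(s^2 + 25).
So (s + 5)Y = s/(s^2 + 25) + (4).
Solve for Y(s) and write it as one ratio of polynomials.

Y(s) = (4*s^2 + s + 100)/(s^3 + 5*s^2 + 25*s + 125)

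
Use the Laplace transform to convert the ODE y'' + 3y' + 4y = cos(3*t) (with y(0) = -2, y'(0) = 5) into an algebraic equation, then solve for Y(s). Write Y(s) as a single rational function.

Laplace-transform each side.
With L{y''} = s^2 Y - s·y(0) - y'(0) and L{y'} = sY - y(0), with y(0) = -2, y'(0) = 5: the LHS transforms to (s^2 + 3*s + 4)Y - (-2*s - 1).
The right side is L{cos(3*t)} = s/(s^2 + 9).
So (s^2 + 3*s + 4)Y = s/(s^2 + 9) + (-2*s - 1).
Divide through and combine into a single rational function.

Y(s) = (-2*s^3 - s^2 - 17*s - 9)/(s^4 + 3*s^3 + 13*s^2 + 27*s + 36)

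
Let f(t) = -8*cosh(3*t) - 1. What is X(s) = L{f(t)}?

X(s) = -8*s/(s^2 - 9) - 1/s

The transform is linear, so treat each term independently.
L{-1} = -1/s; (-8)·[L{cosh(3t)} = s/(s^2 - 9)].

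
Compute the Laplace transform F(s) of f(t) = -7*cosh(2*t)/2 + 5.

F(s) = -7*s/(2*(s^2 - 4)) + 5/s

By linearity of the Laplace transform, transform each term separately.
(-7/2)·[L{cosh(2t)} = s/(s^2 - 4)]; L{5} = 5/s.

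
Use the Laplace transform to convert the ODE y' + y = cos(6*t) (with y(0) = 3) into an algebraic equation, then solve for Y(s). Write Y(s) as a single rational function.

Y(s) = (3*s^2 + s + 108)/(s^3 + s^2 + 36*s + 36)

Apply the Laplace transform to the equation.
Using L{y'} = sY - y(0) = sY - 3, the left side becomes (s + 1)Y - (3).
The right side is L{cos(6*t)} = s/(s^2 + 36).
So (s + 1)Y = s/(s^2 + 36) + (3).
Divide through and combine into a single rational function.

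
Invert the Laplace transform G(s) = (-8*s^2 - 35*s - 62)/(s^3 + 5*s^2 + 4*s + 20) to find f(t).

Factor the denominator: s^3 + 5*s^2 + 4*s + 20 = (s + 5)*(s^2 + 4).
Partial fraction decomposition gives [-3/(s + 5)] + [-5*s/(s^2 + 4)] + [-10/(s^2 + 4)].
Invert each term: -3/(s + 5) ↔ -3e^(-5t); -5·s/(s^2 + 4) ↔ -5cos(2t); -5·2/(s^2 + 4) ↔ -5sin(2t).

f(t) = -5*sin(2*t) - 5*cos(2*t) - 3*exp(-5*t)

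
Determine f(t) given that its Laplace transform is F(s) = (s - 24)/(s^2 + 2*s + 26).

Complete the square in the denominator: s^2 + 2*s + 26 = (s + 1)^2 + 5^2.
Split the numerator to match: s - 24 = 1·(s + 1) - 5·5.
Invert each term: 1·(s + 1)/((s + 1)^2 + 25) ↔ e^(-t)cos(5t); -5·5/((s + 1)^2 + 25) ↔ -5e^(-t)sin(5t).

f(t) = -5*exp(-t)*sin(5*t) + exp(-t)*cos(5*t)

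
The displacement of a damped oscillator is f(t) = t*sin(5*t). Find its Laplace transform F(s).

L{sin(5t)} = 5/(s^2 + 25).
Then apply L{t·g(t)} = -d/ds[G(s)] with G(s) = 5/(s^2 + 25):
differentiating 1 time and applying the sign gives 10*s/(s^2 + 25)^2.

F(s) = 10*s/(s^2 + 25)^2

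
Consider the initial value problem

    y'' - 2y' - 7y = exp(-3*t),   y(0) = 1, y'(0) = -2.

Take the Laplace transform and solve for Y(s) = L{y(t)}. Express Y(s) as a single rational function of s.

Apply the Laplace transform to the equation.
The derivative rules (L{y''} = s^2 Y - s·y(0) - y'(0) and L{y'} = sY - y(0), with y(0) = 1, y'(0) = -2) turn the left side into (s^2 - 2*s - 7)Y - (s - 4).
The right side is L{exp(-3*t)} = 1/(s + 3).
So (s^2 - 2*s - 7)Y = 1/(s + 3) + (s - 4).
Solve for Y(s) and write it as one ratio of polynomials.

Y(s) = (s^2 - s - 11)/(s^3 + s^2 - 13*s - 21)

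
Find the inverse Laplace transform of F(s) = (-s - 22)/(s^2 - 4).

Factor the denominator: s^2 - 4 = (s - 2)*(s + 2).
Partial fraction decomposition gives [-6/(s - 2)] + [5/(s + 2)].
Invert each term: -6/(s - 2) ↔ -6e^(2t); 5/(s + 2) ↔ 5e^(-2t).

-6*exp(2*t) + 5*exp(-2*t)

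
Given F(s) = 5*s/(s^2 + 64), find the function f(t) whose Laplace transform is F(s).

Since L{cos(8t)} = s/(s^2 + 64), the inverse is cos(8*t), scaled by 5.

f(t) = 5*cos(8*t)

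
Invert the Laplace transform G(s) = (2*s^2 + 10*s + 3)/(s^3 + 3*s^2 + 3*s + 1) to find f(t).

Factor the denominator: s^3 + 3*s^2 + 3*s + 1 = (s + 1)^3.
Partial fraction decomposition gives [2/(s + 1)] + [6/(s + 1)^2] + [-5/(s + 1)^3].
Invert each term: 2/(s + 1) ↔ 2e^(-t); 6/(s + 1)^2 ↔ 6t·e^(-t); -5/(s + 1)^3 ↔ (-5/2)t^2·e^(-t).

f(t) = -5*t^2*exp(-t)/2 + 6*t*exp(-t) + 2*exp(-t)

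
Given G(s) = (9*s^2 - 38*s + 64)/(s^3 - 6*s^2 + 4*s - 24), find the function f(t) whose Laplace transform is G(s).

f(t) = 4*exp(6*t) - 4*sin(2*t) + 5*cos(2*t)

Factor the denominator: s^3 - 6*s^2 + 4*s - 24 = (s - 6)*(s^2 + 4).
Partial fraction decomposition gives [4/(s - 6)] + [5*s/(s^2 + 4)] + [-8/(s^2 + 4)].
Invert each term: 4/(s - 6) ↔ 4e^(6t); 5·s/(s^2 + 4) ↔ 5cos(2t); -4·2/(s^2 + 4) ↔ -4sin(2t).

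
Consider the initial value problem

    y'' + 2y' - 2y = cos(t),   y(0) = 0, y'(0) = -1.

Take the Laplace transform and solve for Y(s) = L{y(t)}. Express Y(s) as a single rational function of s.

Apply the Laplace transform to the equation.
With L{y''} = s^2 Y - s·y(0) - y'(0) and L{y'} = sY - y(0), with y(0) = 0, y'(0) = -1: the LHS transforms to (s^2 + 2*s - 2)Y - (-1).
The right side is L{cos(t)} = s/(s^2 + 1).
So (s^2 + 2*s - 2)Y = s/(s^2 + 1) + (-1).
Solve for Y(s) and write it as one ratio of polynomials.

Y(s) = (-s^2 + s - 1)/(s^4 + 2*s^3 - s^2 + 2*s - 2)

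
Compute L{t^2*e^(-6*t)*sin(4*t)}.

L{sin(4t)} = 4/(s^2 + 16).
Multiplying by e^(-6t) shifts s → s + 6, so L{e^(-6*t)*sin(4*t)} = 4/((s + 6)^2 + 16).
Then apply L{t^2·g(t)} = (-1)^2 d^2/ds^2[H(s)] with H(s) = 4/((s + 6)^2 + 16):
differentiating 2 times and applying the sign gives 8*(3*s^2 + 36*s + 92)/(s^2 + 12*s + 52)^3.

8*(3*s^2 + 36*s + 92)/(s^2 + 12*s + 52)^3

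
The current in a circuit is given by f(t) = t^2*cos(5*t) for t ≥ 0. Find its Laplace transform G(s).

G(s) = 2*s*(s^2 - 75)/(s^2 + 25)^3

L{cos(5t)} = s/(s^2 + 25).
Then apply L{t^2·g(t)} = (-1)^2 d^2/ds^2[H(s)] with H(s) = s/(s^2 + 25):
differentiating 2 times and applying the sign gives 2*s*(s^2 - 75)/(s^2 + 25)^3.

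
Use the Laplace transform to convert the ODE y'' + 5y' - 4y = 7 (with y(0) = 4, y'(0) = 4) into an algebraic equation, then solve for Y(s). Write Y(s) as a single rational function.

Transform both sides with L{·}.
The derivative rules (L{y''} = s^2 Y - s·y(0) - y'(0) and L{y'} = sY - y(0), with y(0) = 4, y'(0) = 4) turn the left side into (s^2 + 5*s - 4)Y - (4*s + 24).
The right side is L{7} = 7/s.
So (s^2 + 5*s - 4)Y = 7/s + (4*s + 24).
Isolate Y and clear denominators.

Y(s) = (4*s^2 + 24*s + 7)/(s^3 + 5*s^2 - 4*s)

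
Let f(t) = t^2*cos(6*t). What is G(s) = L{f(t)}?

L{cos(6t)} = s/(s^2 + 36).
Then apply L{t^2·g(t)} = (-1)^2 d^2/ds^2[H(s)] with H(s) = s/(s^2 + 36):
differentiating 2 times and applying the sign gives 2*s*(s^2 - 108)/(s^2 + 36)^3.

G(s) = 2*s*(s^2 - 108)/(s^2 + 36)^3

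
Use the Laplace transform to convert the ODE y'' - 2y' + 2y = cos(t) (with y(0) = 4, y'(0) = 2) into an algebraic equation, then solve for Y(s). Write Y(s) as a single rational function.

Y(s) = (4*s^3 - 6*s^2 + 5*s - 6)/(s^4 - 2*s^3 + 3*s^2 - 2*s + 2)

Take the Laplace transform of both sides.
With L{y''} = s^2 Y - s·y(0) - y'(0) and L{y'} = sY - y(0), with y(0) = 4, y'(0) = 2: the LHS transforms to (s^2 - 2*s + 2)Y - (4*s - 6).
The right side is L{cos(t)} = s/(s^2 + 1).
So (s^2 - 2*s + 2)Y = s/(s^2 + 1) + (4*s - 6).
Solve for Y(s) and write it as one ratio of polynomials.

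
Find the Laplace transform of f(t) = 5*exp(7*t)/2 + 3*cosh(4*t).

By linearity of the Laplace transform, transform each term separately.
(3)·[L{cosh(4t)} = s/(s^2 - 16)]; (5/2)·[L{e^(7t)} = 1/(s - 7)].

3*s/(s^2 - 16) + 5/(2*(s - 7))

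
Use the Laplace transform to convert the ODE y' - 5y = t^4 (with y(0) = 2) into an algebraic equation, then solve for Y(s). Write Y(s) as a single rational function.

Y(s) = (2*s^5 + 24)/(s^6 - 5*s^5)

Transform both sides with L{·}.
With L{y'} = sY - y(0) = sY - 2: the LHS transforms to (s - 5)Y - (2).
The right side is L{t^4} = 24/s^5.
So (s - 5)Y = 24/s^5 + (2).
Solve for Y(s) and write it as one ratio of polynomials.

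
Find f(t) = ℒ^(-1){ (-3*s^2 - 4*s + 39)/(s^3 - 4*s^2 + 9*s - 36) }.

f(t) = -exp(4*t) - 4*sin(3*t) - 2*cos(3*t)

Factor the denominator: s^3 - 4*s^2 + 9*s - 36 = (s - 4)*(s^2 + 9).
Partial fraction decomposition gives [-1/(s - 4)] + [-2*s/(s^2 + 9)] + [-12/(s^2 + 9)].
Invert each term: -1/(s - 4) ↔ -e^(4t); -2·s/(s^2 + 9) ↔ -2cos(3t); -4·3/(s^2 + 9) ↔ -4sin(3t).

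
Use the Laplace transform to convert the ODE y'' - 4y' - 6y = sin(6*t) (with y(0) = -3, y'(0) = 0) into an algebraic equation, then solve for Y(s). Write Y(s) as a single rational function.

Laplace-transform each side.
The derivative rules (L{y''} = s^2 Y - s·y(0) - y'(0) and L{y'} = sY - y(0), with y(0) = -3, y'(0) = 0) turn the left side into (s^2 - 4*s - 6)Y - (-3*s + 12).
The right side is L{sin(6*t)} = 6/(s^2 + 36).
So (s^2 - 4*s - 6)Y = 6/(s^2 + 36) + (-3*s + 12).
Isolate Y and clear denominators.

Y(s) = (-3*s^3 + 12*s^2 - 108*s + 438)/(s^4 - 4*s^3 + 30*s^2 - 144*s - 216)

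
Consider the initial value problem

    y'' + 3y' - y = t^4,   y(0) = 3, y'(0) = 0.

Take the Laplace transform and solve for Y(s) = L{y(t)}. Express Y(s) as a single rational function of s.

Laplace-transform each side.
Using L{y''} = s^2 Y - s·y(0) - y'(0) and L{y'} = sY - y(0), with y(0) = 3, y'(0) = 0, the left side becomes (s^2 + 3*s - 1)Y - (3*s + 9).
The right side is L{t^4} = 24/s^5.
So (s^2 + 3*s - 1)Y = 24/s^5 + (3*s + 9).
Divide through and combine into a single rational function.

Y(s) = (3*s^6 + 9*s^5 + 24)/(s^7 + 3*s^6 - s^5)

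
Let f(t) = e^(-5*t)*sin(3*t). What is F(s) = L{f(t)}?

L{sin(3t)} = 3/(s^2 + 9).
By the first shifting theorem, multiplying by e^(-5t) replaces s with s + 5.

F(s) = 3/((s + 5)^2 + 9)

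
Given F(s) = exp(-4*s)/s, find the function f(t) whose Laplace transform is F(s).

f(t) = Heaviside(t - 4)

The factor e^(-4s) signals a time shift by c = 4 (second shifting theorem).
L{1} = 1/s, so L^-1{1/s} = 1.
Hence the inverse is u(t - 4) times that function evaluated at t - 4.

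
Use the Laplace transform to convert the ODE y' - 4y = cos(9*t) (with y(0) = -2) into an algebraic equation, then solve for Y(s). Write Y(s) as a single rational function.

Y(s) = (-2*s^2 + s - 162)/(s^3 - 4*s^2 + 81*s - 324)

Transform both sides with L{·}.
The derivative rules (L{y'} = sY - y(0) = sY - (-2)) turn the left side into (s - 4)Y - (-2).
The right side is L{cos(9*t)} = s/(s^2 + 81).
So (s - 4)Y = s/(s^2 + 81) + (-2).
Divide through and combine into a single rational function.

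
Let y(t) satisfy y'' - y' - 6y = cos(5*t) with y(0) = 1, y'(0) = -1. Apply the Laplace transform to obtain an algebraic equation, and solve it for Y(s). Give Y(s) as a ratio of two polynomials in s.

Apply the Laplace transform to the equation.
Using L{y''} = s^2 Y - s·y(0) - y'(0) and L{y'} = sY - y(0), with y(0) = 1, y'(0) = -1, the left side becomes (s^2 - s - 6)Y - (s - 2).
The right side is L{cos(5*t)} = s/(s^2 + 25).
So (s^2 - s - 6)Y = s/(s^2 + 25) + (s - 2).
Solve for Y(s) and write it as one ratio of polynomials.

Y(s) = (s^3 - 2*s^2 + 26*s - 50)/(s^4 - s^3 + 19*s^2 - 25*s - 150)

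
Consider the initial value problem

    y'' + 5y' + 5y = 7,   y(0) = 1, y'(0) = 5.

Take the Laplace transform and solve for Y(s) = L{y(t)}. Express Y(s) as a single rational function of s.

Laplace-transform each side.
Using L{y''} = s^2 Y - s·y(0) - y'(0) and L{y'} = sY - y(0), with y(0) = 1, y'(0) = 5, the left side becomes (s^2 + 5*s + 5)Y - (s + 10).
The right side is L{7} = 7/s.
So (s^2 + 5*s + 5)Y = 7/s + (s + 10).
Isolate Y and clear denominators.

Y(s) = (s^2 + 10*s + 7)/(s^3 + 5*s^2 + 5*s)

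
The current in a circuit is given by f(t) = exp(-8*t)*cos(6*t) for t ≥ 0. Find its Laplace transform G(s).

G(s) = (s + 8)/((s + 8)^2 + 36)

L{cos(6t)} = s/(s^2 + 36).
By the first shifting theorem, multiplying by e^(-8t) replaces s with s + 8.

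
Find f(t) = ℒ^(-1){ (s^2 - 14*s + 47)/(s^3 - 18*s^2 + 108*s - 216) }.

Factor the denominator: s^3 - 18*s^2 + 108*s - 216 = (s - 6)^3.
Partial fraction decomposition gives [1/(s - 6)] + [-2/(s - 6)^2] + [-1/(s - 6)^3].
Invert each term: 1/(s - 6) ↔ e^(6t); -2/(s - 6)^2 ↔ -2t·e^(6t); -1/(s - 6)^3 ↔ (-1/2)t^2·e^(6t).

f(t) = -t^2*exp(6*t)/2 - 2*t*exp(6*t) + exp(6*t)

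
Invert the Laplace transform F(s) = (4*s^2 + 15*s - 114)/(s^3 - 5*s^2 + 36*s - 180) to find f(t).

Factor the denominator: s^3 - 5*s^2 + 36*s - 180 = (s - 5)*(s^2 + 36).
Partial fraction decomposition gives [1/(s - 5)] + [3*s/(s^2 + 36)] + [30/(s^2 + 36)].
Invert each term: 1/(s - 5) ↔ e^(5t); 3·s/(s^2 + 36) ↔ 3cos(6t); 5·6/(s^2 + 36) ↔ 5sin(6t).

f(t) = exp(5*t) + 5*sin(6*t) + 3*cos(6*t)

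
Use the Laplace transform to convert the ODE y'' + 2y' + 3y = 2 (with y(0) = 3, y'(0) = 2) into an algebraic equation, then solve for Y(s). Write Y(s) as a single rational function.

Transform both sides with L{·}.
The derivative rules (L{y''} = s^2 Y - s·y(0) - y'(0) and L{y'} = sY - y(0), with y(0) = 3, y'(0) = 2) turn the left side into (s^2 + 2*s + 3)Y - (3*s + 8).
The right side is L{2} = 2/s.
So (s^2 + 2*s + 3)Y = 2/s + (3*s + 8).
Divide through and combine into a single rational function.

Y(s) = (3*s^2 + 8*s + 2)/(s^3 + 2*s^2 + 3*s)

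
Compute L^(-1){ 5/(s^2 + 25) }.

sin(5*t)

Since L{sin(5t)} = 5/(s^2 + 25), the inverse is sin(5*t).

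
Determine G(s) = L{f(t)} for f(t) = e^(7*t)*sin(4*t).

G(s) = 4/((s - 7)^2 + 16)

L{sin(4t)} = 4/(s^2 + 16).
By the first shifting theorem, multiplying by e^(7t) replaces s with s - 7.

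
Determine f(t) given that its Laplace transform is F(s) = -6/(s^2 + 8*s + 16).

Rewrite the denominator: s^2 + 8*s + 16 = (s + 4)^2.
The form in (s + 4) signals a first-shifting-theorem factor e^(-4t).
Since L{t} = 1!/s^2 = 1/s^2, the inverse is t*e^(-4*t), scaled by -6.

f(t) = -6*t*exp(-4*t)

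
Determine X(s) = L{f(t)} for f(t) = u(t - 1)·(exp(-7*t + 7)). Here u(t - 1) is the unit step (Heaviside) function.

X(s) = exp(-s)/(s + 7)

By the second shifting theorem, L{u(t - c)·g(t - c)} = e^(-cs)·G(s) with c = 1 and G(s) = L{g(t)}.
L{e^(-7t)} = 1/(s + 7).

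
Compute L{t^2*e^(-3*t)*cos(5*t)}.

2*(s + 3)*(s^2 + 6*s - 66)/(s^2 + 6*s + 34)^3

L{cos(5t)} = s/(s^2 + 25).
Multiplying by e^(-3t) shifts s → s + 3, so L{e^(-3*t)*cos(5*t)} = (s + 3)/((s + 3)^2 + 25).
Then apply L{t^2·g(t)} = (-1)^2 d^2/ds^2[G(s)] with G(s) = (s + 3)/((s + 3)^2 + 25):
differentiating 2 times and applying the sign gives 2*(s + 3)*(s^2 + 6*s - 66)/(s^2 + 6*s + 34)^3.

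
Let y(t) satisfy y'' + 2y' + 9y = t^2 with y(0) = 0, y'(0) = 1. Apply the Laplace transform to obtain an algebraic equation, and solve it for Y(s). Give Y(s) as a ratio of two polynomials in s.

Laplace-transform each side.
Using L{y''} = s^2 Y - s·y(0) - y'(0) and L{y'} = sY - y(0), with y(0) = 0, y'(0) = 1, the left side becomes (s^2 + 2*s + 9)Y - (1).
The right side is L{t^2} = 2/s^3.
So (s^2 + 2*s + 9)Y = 2/s^3 + (1).
Isolate Y and clear denominators.

Y(s) = (s^3 + 2)/(s^5 + 2*s^4 + 9*s^3)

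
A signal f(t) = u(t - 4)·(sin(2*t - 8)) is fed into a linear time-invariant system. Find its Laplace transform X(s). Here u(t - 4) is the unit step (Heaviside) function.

X(s) = 2*exp(-4*s)/(s^2 + 4)

By the second shifting theorem, L{u(t - c)·g(t - c)} = e^(-cs)·G(s) with c = 4 and G(s) = L{g(t)}.
L{sin(2t)} = 2/(s^2 + 4).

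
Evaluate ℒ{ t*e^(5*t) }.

(s - 5)^(-2)

L{e^(5t)} = 1/(s - 5).
Then apply L{t·g(t)} = -d/ds[G(s)] with G(s) = 1/(s - 5):
differentiating 1 time and applying the sign gives (s - 5)^(-2).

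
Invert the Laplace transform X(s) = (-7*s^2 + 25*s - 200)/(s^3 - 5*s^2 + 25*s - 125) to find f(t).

Factor the denominator: s^3 - 5*s^2 + 25*s - 125 = (s - 5)*(s^2 + 25).
Partial fraction decomposition gives [-5/(s - 5)] + [-2*s/(s^2 + 25)] + [15/(s^2 + 25)].
Invert each term: -5/(s - 5) ↔ -5e^(5t); -2·s/(s^2 + 25) ↔ -2cos(5t); 3·5/(s^2 + 25) ↔ 3sin(5t).

f(t) = -5*exp(5*t) + 3*sin(5*t) - 2*cos(5*t)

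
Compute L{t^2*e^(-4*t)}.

L{e^(-4t)} = 1/(s + 4).
Then apply L{t^2·g(t)} = (-1)^2 d^2/ds^2[G(s)] with G(s) = 1/(s + 4):
differentiating 2 times and applying the sign gives 2/(s + 4)^3.

2/(s + 4)^3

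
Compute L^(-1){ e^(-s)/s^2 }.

The factor e^(-s) signals a time shift by c = 1 (second shifting theorem).
L{t} = 1!/s^2 = 1/s^2, so L^-1{s^(-2)} = t.
Hence the inverse is u(t - 1) times that function evaluated at t - 1.

Heaviside(t - 1)*(t - 1)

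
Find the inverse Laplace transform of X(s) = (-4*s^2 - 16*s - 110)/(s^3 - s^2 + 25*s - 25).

Factor the denominator: s^3 - s^2 + 25*s - 25 = (s - 1)*(s^2 + 25).
Partial fraction decomposition gives [-5/(s - 1)] + [s/(s^2 + 25)] + [-15/(s^2 + 25)].
Invert each term: -5/(s - 1) ↔ -5e^(t); 1·s/(s^2 + 25) ↔ cos(5t); -3·5/(s^2 + 25) ↔ -3sin(5t).

-5*exp(t) - 3*sin(5*t) + cos(5*t)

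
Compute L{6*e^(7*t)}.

6/(s - 7)

L{6} = 6/s.
By the first shifting theorem, multiplying by e^(7t) replaces s with s - 7.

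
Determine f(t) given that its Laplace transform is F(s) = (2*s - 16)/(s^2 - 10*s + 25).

f(t) = -6*t*exp(5*t) + 2*exp(5*t)

Factor the denominator: s^2 - 10*s + 25 = (s - 5)^2.
Partial fraction decomposition gives [2/(s - 5)] + [-6/(s - 5)^2].
Invert each term: 2/(s - 5) ↔ 2e^(5t); -6/(s - 5)^2 ↔ -6t·e^(5t).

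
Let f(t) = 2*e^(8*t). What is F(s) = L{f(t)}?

F(s) = 2/(s - 8)

L{2} = 2/s.
By the first shifting theorem, multiplying by e^(8t) replaces s with s - 8.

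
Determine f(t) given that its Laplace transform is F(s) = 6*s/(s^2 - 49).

f(t) = 6*cosh(7*t)

Since L{cosh(7t)} = s/(s^2 - 49), the inverse is cosh(7*t), scaled by 6.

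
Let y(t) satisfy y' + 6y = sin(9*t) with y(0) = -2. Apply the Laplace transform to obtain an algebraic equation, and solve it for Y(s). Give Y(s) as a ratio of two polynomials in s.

Y(s) = (-2*s^2 - 153)/(s^3 + 6*s^2 + 81*s + 486)

Transform both sides with L{·}.
With L{y'} = sY - y(0) = sY - (-2): the LHS transforms to (s + 6)Y - (-2).
The right side is L{sin(9*t)} = 9/(s^2 + 81).
So (s + 6)Y = 9/(s^2 + 81) + (-2).
Solve for Y(s) and write it as one ratio of polynomials.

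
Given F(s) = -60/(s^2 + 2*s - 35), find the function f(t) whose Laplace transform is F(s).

f(t) = -5*exp(5*t) + 5*exp(-7*t)

Factor the denominator: s^2 + 2*s - 35 = (s - 5)*(s + 7).
Partial fraction decomposition gives [-5/(s - 5)] + [5/(s + 7)].
Invert each term: -5/(s - 5) ↔ -5e^(5t); 5/(s + 7) ↔ 5e^(-7t).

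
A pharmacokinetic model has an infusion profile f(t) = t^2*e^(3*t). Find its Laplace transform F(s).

F(s) = 2/(s - 3)^3

L{e^(3t)} = 1/(s - 3).
Then apply L{t^2·g(t)} = (-1)^2 d^2/ds^2[G(s)] with G(s) = 1/(s - 3):
differentiating 2 times and applying the sign gives 2/(s - 3)^3.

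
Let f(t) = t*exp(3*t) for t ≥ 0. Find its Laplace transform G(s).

G(s) = (s - 3)^(-2)

L{e^(3t)} = 1/(s - 3).
Then apply L{t·g(t)} = -d/ds[H(s)] with H(s) = 1/(s - 3):
differentiating 1 time and applying the sign gives (s - 3)^(-2).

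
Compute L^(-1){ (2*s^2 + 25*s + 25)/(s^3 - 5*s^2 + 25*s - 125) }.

Factor the denominator: s^3 - 5*s^2 + 25*s - 125 = (s - 5)*(s^2 + 25).
Partial fraction decomposition gives [4/(s - 5)] + [-2*s/(s^2 + 25)] + [15/(s^2 + 25)].
Invert each term: 4/(s - 5) ↔ 4e^(5t); -2·s/(s^2 + 25) ↔ -2cos(5t); 3·5/(s^2 + 25) ↔ 3sin(5t).

4*exp(5*t) + 3*sin(5*t) - 2*cos(5*t)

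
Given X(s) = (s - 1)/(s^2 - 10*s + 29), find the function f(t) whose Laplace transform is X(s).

f(t) = 2*exp(5*t)*sin(2*t) + exp(5*t)*cos(2*t)

Complete the square in the denominator: s^2 - 10*s + 29 = (s - 5)^2 + 2^2.
Split the numerator to match: s - 1 = 1·(s - 5) + 2·2.
Invert each term: 1·(s - 5)/((s - 5)^2 + 4) ↔ e^(5t)cos(2t); 2·2/((s - 5)^2 + 4) ↔ 2e^(5t)sin(2t).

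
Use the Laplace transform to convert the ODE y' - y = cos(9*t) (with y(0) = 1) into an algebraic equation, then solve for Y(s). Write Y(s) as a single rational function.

Apply the Laplace transform to the equation.
With L{y'} = sY - y(0) = sY - 1: the LHS transforms to (s - 1)Y - (1).
The right side is L{cos(9*t)} = s/(s^2 + 81).
So (s - 1)Y = s/(s^2 + 81) + (1).
Isolate Y and clear denominators.

Y(s) = (s^2 + s + 81)/(s^3 - s^2 + 81*s - 81)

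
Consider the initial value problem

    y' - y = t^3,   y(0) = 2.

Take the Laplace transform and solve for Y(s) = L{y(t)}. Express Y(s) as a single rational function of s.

Y(s) = (2*s^4 + 6)/(s^5 - s^4)

Laplace-transform each side.
Using L{y'} = sY - y(0) = sY - 2, the left side becomes (s - 1)Y - (2).
The right side is L{t^3} = 6/s^4.
So (s - 1)Y = 6/s^4 + (2).
Solve for Y(s) and write it as one ratio of polynomials.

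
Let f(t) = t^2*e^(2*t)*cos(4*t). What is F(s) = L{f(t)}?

F(s) = 2*(s - 2)*(s^2 - 4*s - 44)/(s^2 - 4*s + 20)^3

L{cos(4t)} = s/(s^2 + 16).
Multiplying by e^(2t) shifts s → s - 2, so L{e^(2*t)*cos(4*t)} = (s - 2)/((s - 2)^2 + 16).
Then apply L{t^2·g(t)} = (-1)^2 d^2/ds^2[G(s)] with G(s) = (s - 2)/((s - 2)^2 + 16):
differentiating 2 times and applying the sign gives 2*(s - 2)*(s^2 - 4*s - 44)/(s^2 - 4*s + 20)^3.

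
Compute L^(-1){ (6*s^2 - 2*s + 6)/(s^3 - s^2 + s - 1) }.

Factor the denominator: s^3 - s^2 + s - 1 = (s - 1)*(s^2 + 1).
Partial fraction decomposition gives [5/(s - 1)] + [s/(s^2 + 1)] + [-1/(s^2 + 1)].
Invert each term: 5/(s - 1) ↔ 5e^(t); 1·s/(s^2 + 1) ↔ cos(t); -1·1/(s^2 + 1) ↔ -sin(t).

5*exp(t) - sin(t) + cos(t)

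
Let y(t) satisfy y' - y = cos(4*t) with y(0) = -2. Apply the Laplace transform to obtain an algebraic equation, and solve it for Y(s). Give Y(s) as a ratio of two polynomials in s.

Laplace-transform each side.
With L{y'} = sY - y(0) = sY - (-2): the LHS transforms to (s - 1)Y - (-2).
The right side is L{cos(4*t)} = s/(s^2 + 16).
So (s - 1)Y = s/(s^2 + 16) + (-2).
Divide through and combine into a single rational function.

Y(s) = (-2*s^2 + s - 32)/(s^3 - s^2 + 16*s - 16)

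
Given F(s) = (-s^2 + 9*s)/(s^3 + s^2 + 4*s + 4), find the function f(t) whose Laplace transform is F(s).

Factor the denominator: s^3 + s^2 + 4*s + 4 = (s + 1)*(s^2 + 4).
Partial fraction decomposition gives [-2/(s + 1)] + [s/(s^2 + 4)] + [8/(s^2 + 4)].
Invert each term: -2/(s + 1) ↔ -2e^(-t); 1·s/(s^2 + 4) ↔ cos(2t); 4·2/(s^2 + 4) ↔ 4sin(2t).

f(t) = 4*sin(2*t) + cos(2*t) - 2*exp(-t)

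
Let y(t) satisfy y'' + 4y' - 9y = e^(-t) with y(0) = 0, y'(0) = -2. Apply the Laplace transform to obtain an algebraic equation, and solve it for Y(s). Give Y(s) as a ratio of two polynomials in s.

Take the Laplace transform of both sides.
With L{y''} = s^2 Y - s·y(0) - y'(0) and L{y'} = sY - y(0), with y(0) = 0, y'(0) = -2: the LHS transforms to (s^2 + 4*s - 9)Y - (-2).
The right side is L{e^(-t)} = 1/(s + 1).
So (s^2 + 4*s - 9)Y = 1/(s + 1) + (-2).
Solve for Y(s) and write it as one ratio of polynomials.

Y(s) = (-2*s - 1)/(s^3 + 5*s^2 - 5*s - 9)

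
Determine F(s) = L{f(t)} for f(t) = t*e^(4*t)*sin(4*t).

L{sin(4t)} = 4/(s^2 + 16).
Multiplying by e^(4t) shifts s → s - 4, so L{e^(4*t)*sin(4*t)} = 4/((s - 4)^2 + 16).
Then apply L{t·g(t)} = -d/ds[G(s)] with G(s) = 4/((s - 4)^2 + 16):
differentiating 1 time and applying the sign gives 8*(s - 4)/(s^2 - 8*s + 32)^2.

F(s) = 8*(s - 4)/(s^2 - 8*s + 32)^2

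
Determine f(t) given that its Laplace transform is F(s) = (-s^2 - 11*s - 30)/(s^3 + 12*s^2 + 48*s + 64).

Factor the denominator: s^3 + 12*s^2 + 48*s + 64 = (s + 4)^3.
Partial fraction decomposition gives [-1/(s + 4)] + [-3/(s + 4)^2] + [-2/(s + 4)^3].
Invert each term: -1/(s + 4) ↔ -e^(-4t); -3/(s + 4)^2 ↔ -3t·e^(-4t); -2/(s + 4)^3 ↔ (-1)t^2·e^(-4t).

f(t) = -t^2*exp(-4*t) - 3*t*exp(-4*t) - exp(-4*t)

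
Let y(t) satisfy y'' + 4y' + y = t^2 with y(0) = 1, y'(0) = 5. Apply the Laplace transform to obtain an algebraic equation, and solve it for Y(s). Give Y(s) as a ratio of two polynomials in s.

Y(s) = (s^4 + 9*s^3 + 2)/(s^5 + 4*s^4 + s^3)

Laplace-transform each side.
With L{y''} = s^2 Y - s·y(0) - y'(0) and L{y'} = sY - y(0), with y(0) = 1, y'(0) = 5: the LHS transforms to (s^2 + 4*s + 1)Y - (s + 9).
The right side is L{t^2} = 2/s^3.
So (s^2 + 4*s + 1)Y = 2/s^3 + (s + 9).
Divide through and combine into a single rational function.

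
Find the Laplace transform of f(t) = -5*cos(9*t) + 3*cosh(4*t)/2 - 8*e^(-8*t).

By linearity of the Laplace transform, transform each term separately.
(-8)·[L{e^(-8t)} = 1/(s + 8)]; (-5)·[L{cos(9t)} = s/(s^2 + 81)]; (3/2)·[L{cosh(4t)} = s/(s^2 - 16)].

-5*s/(s^2 + 81) + 3*s/(2*(s^2 - 16)) - 8/(s + 8)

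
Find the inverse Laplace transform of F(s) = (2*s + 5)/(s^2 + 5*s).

Factor the denominator: s^2 + 5*s = s*(s + 5).
Partial fraction decomposition gives [1/s] + [1/(s + 5)].
Invert each term: 1/(s - 0) ↔ e^(0t); 1/(s + 5) ↔ e^(-5t).

1 + exp(-5*t)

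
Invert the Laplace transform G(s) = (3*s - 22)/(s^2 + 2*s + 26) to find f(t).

Complete the square in the denominator: s^2 + 2*s + 26 = (s + 1)^2 + 5^2.
Split the numerator to match: 3*s - 22 = 3·(s + 1) - 5·5.
Invert each term: 3·(s + 1)/((s + 1)^2 + 25) ↔ 3e^(-t)cos(5t); -5·5/((s + 1)^2 + 25) ↔ -5e^(-t)sin(5t).

f(t) = -5*exp(-t)*sin(5*t) + 3*exp(-t)*cos(5*t)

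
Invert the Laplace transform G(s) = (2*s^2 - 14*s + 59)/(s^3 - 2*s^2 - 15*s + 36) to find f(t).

f(t) = 5*t*exp(3*t) - exp(3*t) + 3*exp(-4*t)

Factor the denominator: s^3 - 2*s^2 - 15*s + 36 = (s - 3)^2*(s + 4).
Partial fraction decomposition gives [-1/(s - 3)] + [5/(s - 3)^2] + [3/(s + 4)].
Invert each term: -1/(s - 3) ↔ -e^(3t); 5/(s - 3)^2 ↔ 5t·e^(3t); 3/(s + 4) ↔ 3e^(-4t).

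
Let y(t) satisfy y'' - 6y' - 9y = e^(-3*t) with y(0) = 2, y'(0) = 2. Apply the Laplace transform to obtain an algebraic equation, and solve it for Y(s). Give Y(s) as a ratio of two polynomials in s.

Y(s) = (2*s^2 - 4*s - 29)/(s^3 - 3*s^2 - 27*s - 27)

Take the Laplace transform of both sides.
Using L{y''} = s^2 Y - s·y(0) - y'(0) and L{y'} = sY - y(0), with y(0) = 2, y'(0) = 2, the left side becomes (s^2 - 6*s - 9)Y - (2*s - 10).
The right side is L{e^(-3*t)} = 1/(s + 3).
So (s^2 - 6*s - 9)Y = 1/(s + 3) + (2*s - 10).
Divide through and combine into a single rational function.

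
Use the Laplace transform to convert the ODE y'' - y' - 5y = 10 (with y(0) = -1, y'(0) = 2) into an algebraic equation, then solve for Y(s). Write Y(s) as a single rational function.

Apply the Laplace transform to the equation.
The derivative rules (L{y''} = s^2 Y - s·y(0) - y'(0) and L{y'} = sY - y(0), with y(0) = -1, y'(0) = 2) turn the left side into (s^2 - s - 5)Y - (-s + 3).
The right side is L{10} = 10/s.
So (s^2 - s - 5)Y = 10/s + (-s + 3).
Isolate Y and clear denominators.

Y(s) = (-s^2 + 3*s + 10)/(s^3 - s^2 - 5*s)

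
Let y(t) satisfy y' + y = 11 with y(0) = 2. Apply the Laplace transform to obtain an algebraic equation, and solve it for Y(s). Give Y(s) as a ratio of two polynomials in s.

Apply the Laplace transform to the equation.
Using L{y'} = sY - y(0) = sY - 2, the left side becomes (s + 1)Y - (2).
The right side is L{11} = 11/s.
So (s + 1)Y = 11/s + (2).
Solve for Y(s) and write it as one ratio of polynomials.

Y(s) = (2*s + 11)/(s^2 + s)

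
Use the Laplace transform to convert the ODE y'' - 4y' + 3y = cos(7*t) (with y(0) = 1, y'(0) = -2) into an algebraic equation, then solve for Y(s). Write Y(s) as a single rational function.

Y(s) = (s^3 - 6*s^2 + 50*s - 294)/(s^4 - 4*s^3 + 52*s^2 - 196*s + 147)

Transform both sides with L{·}.
The derivative rules (L{y''} = s^2 Y - s·y(0) - y'(0) and L{y'} = sY - y(0), with y(0) = 1, y'(0) = -2) turn the left side into (s^2 - 4*s + 3)Y - (s - 6).
The right side is L{cos(7*t)} = s/(s^2 + 49).
So (s^2 - 4*s + 3)Y = s/(s^2 + 49) + (s - 6).
Divide through and combine into a single rational function.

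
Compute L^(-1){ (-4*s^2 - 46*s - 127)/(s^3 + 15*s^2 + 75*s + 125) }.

3*t^2*exp(-5*t)/2 - 6*t*exp(-5*t) - 4*exp(-5*t)

Factor the denominator: s^3 + 15*s^2 + 75*s + 125 = (s + 5)^3.
Partial fraction decomposition gives [-4/(s + 5)] + [-6/(s + 5)^2] + [3/(s + 5)^3].
Invert each term: -4/(s + 5) ↔ -4e^(-5t); -6/(s + 5)^2 ↔ -6t·e^(-5t); 3/(s + 5)^3 ↔ (3/2)t^2·e^(-5t).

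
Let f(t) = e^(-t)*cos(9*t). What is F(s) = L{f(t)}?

L{cos(9t)} = s/(s^2 + 81).
By the first shifting theorem, multiplying by e^(-t) replaces s with s + 1.

F(s) = (s + 1)/((s + 1)^2 + 81)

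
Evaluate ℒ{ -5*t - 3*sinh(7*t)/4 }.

-21/(4*(s^2 - 49)) - 5/s^2

The transform is linear, so treat each term independently.
(-5)·[L{t} = 1!/s^2 = 1/s^2]; (-3/4)·[L{sinh(7t)} = 7/(s^2 - 49)].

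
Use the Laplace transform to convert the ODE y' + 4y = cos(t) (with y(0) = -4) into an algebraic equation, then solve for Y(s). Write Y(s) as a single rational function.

Laplace-transform each side.
Using L{y'} = sY - y(0) = sY - (-4), the left side becomes (s + 4)Y - (-4).
The right side is L{cos(t)} = s/(s^2 + 1).
So (s + 4)Y = s/(s^2 + 1) + (-4).
Divide through and combine into a single rational function.

Y(s) = (-4*s^2 + s - 4)/(s^3 + 4*s^2 + s + 4)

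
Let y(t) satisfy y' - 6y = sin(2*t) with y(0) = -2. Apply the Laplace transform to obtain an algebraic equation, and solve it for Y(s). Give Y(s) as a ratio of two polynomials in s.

Apply the Laplace transform to the equation.
The derivative rules (L{y'} = sY - y(0) = sY - (-2)) turn the left side into (s - 6)Y - (-2).
The right side is L{sin(2*t)} = 2/(s^2 + 4).
So (s - 6)Y = 2/(s^2 + 4) + (-2).
Isolate Y and clear denominators.

Y(s) = (-2*s^2 - 6)/(s^3 - 6*s^2 + 4*s - 24)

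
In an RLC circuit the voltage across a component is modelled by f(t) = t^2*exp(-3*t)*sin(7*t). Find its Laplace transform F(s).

L{sin(7t)} = 7/(s^2 + 49).
Multiplying by e^(-3t) shifts s → s + 3, so L{exp(-3*t)*sin(7*t)} = 7/((s + 3)^2 + 49).
Then apply L{t^2·g(t)} = (-1)^2 d^2/ds^2[G(s)] with G(s) = 7/((s + 3)^2 + 49):
differentiating 2 times and applying the sign gives 14*(3*s^2 + 18*s - 22)/(s^2 + 6*s + 58)^3.

F(s) = 14*(3*s^2 + 18*s - 22)/(s^2 + 6*s + 58)^3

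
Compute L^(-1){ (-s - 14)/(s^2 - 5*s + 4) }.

-6*exp(4*t) + 5*exp(t)

Factor the denominator: s^2 - 5*s + 4 = (s - 4)*(s - 1).
Partial fraction decomposition gives [-6/(s - 4)] + [5/(s - 1)].
Invert each term: -6/(s - 4) ↔ -6e^(4t); 5/(s - 1) ↔ 5e^(t).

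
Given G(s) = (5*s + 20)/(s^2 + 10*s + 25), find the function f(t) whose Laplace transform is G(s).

f(t) = -5*t*exp(-5*t) + 5*exp(-5*t)

Factor the denominator: s^2 + 10*s + 25 = (s + 5)^2.
Partial fraction decomposition gives [5/(s + 5)] + [-5/(s + 5)^2].
Invert each term: 5/(s + 5) ↔ 5e^(-5t); -5/(s + 5)^2 ↔ -5t·e^(-5t).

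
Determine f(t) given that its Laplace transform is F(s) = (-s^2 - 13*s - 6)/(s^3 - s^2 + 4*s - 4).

f(t) = -4*exp(t) - 5*sin(2*t) + 3*cos(2*t)

Factor the denominator: s^3 - s^2 + 4*s - 4 = (s - 1)*(s^2 + 4).
Partial fraction decomposition gives [-4/(s - 1)] + [3*s/(s^2 + 4)] + [-10/(s^2 + 4)].
Invert each term: -4/(s - 1) ↔ -4e^(t); 3·s/(s^2 + 4) ↔ 3cos(2t); -5·2/(s^2 + 4) ↔ -5sin(2t).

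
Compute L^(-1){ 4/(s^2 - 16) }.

Since L{sinh(4t)} = 4/(s^2 - 16), the inverse is sinh(4*t).

sinh(4*t)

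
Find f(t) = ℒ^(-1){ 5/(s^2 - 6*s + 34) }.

Rewrite the denominator: s^2 - 6*s + 34 = (s - 3)^2 + 25.
The form in (s - 3) signals a first-shifting-theorem factor e^(3t).
Since L{sin(5t)} = 5/(s^2 + 25), the inverse is exp(3*t)*sin(5*t).

f(t) = exp(3*t)*sin(5*t)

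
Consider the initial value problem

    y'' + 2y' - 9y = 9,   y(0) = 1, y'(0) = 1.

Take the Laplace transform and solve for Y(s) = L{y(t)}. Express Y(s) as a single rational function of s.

Transform both sides with L{·}.
Using L{y''} = s^2 Y - s·y(0) - y'(0) and L{y'} = sY - y(0), with y(0) = 1, y'(0) = 1, the left side becomes (s^2 + 2*s - 9)Y - (s + 3).
The right side is L{9} = 9/s.
So (s^2 + 2*s - 9)Y = 9/s + (s + 3).
Divide through and combine into a single rational function.

Y(s) = (s^2 + 3*s + 9)/(s^3 + 2*s^2 - 9*s)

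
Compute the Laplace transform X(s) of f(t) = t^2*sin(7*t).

L{sin(7t)} = 7/(s^2 + 49).
Then apply L{t^2·g(t)} = (-1)^2 d^2/ds^2[G(s)] with G(s) = 7/(s^2 + 49):
differentiating 2 times and applying the sign gives 14*(3*s^2 - 49)/(s^2 + 49)^3.

X(s) = 14*(3*s^2 - 49)/(s^2 + 49)^3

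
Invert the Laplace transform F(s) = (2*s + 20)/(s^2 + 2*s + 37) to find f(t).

f(t) = 3*exp(-t)*sin(6*t) + 2*exp(-t)*cos(6*t)

Complete the square in the denominator: s^2 + 2*s + 37 = (s + 1)^2 + 6^2.
Split the numerator to match: 2*s + 20 = 2·(s + 1) + 3·6.
Invert each term: 2·(s + 1)/((s + 1)^2 + 36) ↔ 2e^(-t)cos(6t); 3·6/((s + 1)^2 + 36) ↔ 3e^(-t)sin(6t).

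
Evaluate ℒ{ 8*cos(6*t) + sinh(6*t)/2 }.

The transform is linear, so treat each term independently.
(1/2)·[L{sinh(6t)} = 6/(s^2 - 36)]; (8)·[L{cos(6t)} = s/(s^2 + 36)].

8*s/(s^2 + 36) + 3/(s^2 - 36)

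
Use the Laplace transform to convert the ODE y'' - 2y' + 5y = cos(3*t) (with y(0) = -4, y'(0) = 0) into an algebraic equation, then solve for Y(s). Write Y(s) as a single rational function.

Apply the Laplace transform to the equation.
With L{y''} = s^2 Y - s·y(0) - y'(0) and L{y'} = sY - y(0), with y(0) = -4, y'(0) = 0: the LHS transforms to (s^2 - 2*s + 5)Y - (-4*s + 8).
The right side is L{cos(3*t)} = s/(s^2 + 9).
So (s^2 - 2*s + 5)Y = s/(s^2 + 9) + (-4*s + 8).
Divide through and combine into a single rational function.

Y(s) = (-4*s^3 + 8*s^2 - 35*s + 72)/(s^4 - 2*s^3 + 14*s^2 - 18*s + 45)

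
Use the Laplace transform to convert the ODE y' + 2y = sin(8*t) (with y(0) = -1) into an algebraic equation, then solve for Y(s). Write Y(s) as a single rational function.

Transform both sides with L{·}.
Using L{y'} = sY - y(0) = sY - (-1), the left side becomes (s + 2)Y - (-1).
The right side is L{sin(8*t)} = 8/(s^2 + 64).
So (s + 2)Y = 8/(s^2 + 64) + (-1).
Solve for Y(s) and write it as one ratio of polynomials.

Y(s) = (-s^2 - 56)/(s^3 + 2*s^2 + 64*s + 128)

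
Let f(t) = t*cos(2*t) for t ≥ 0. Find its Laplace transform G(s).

L{cos(2t)} = s/(s^2 + 4).
Then apply L{t·g(t)} = -d/ds[H(s)] with H(s) = s/(s^2 + 4):
differentiating 1 time and applying the sign gives (s - 2)*(s + 2)/(s^2 + 4)^2.

G(s) = (s - 2)*(s + 2)/(s^2 + 4)^2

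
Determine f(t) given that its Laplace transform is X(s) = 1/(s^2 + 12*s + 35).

f(t) = exp(-6*t)*sinh(t)

Rewrite the denominator: s^2 + 12*s + 35 = (s + 6)^2 - 1.
The form in (s + 6) signals a first-shifting-theorem factor e^(-6t).
Since L{sinh(t)} = 1/(s^2 - 1), the inverse is exp(-6*t)*sinh(t).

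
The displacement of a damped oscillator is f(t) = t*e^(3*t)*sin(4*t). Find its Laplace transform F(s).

F(s) = 8*(s - 3)/(s^2 - 6*s + 25)^2

L{sin(4t)} = 4/(s^2 + 16).
Multiplying by e^(3t) shifts s → s - 3, so L{e^(3*t)*sin(4*t)} = 4/((s - 3)^2 + 16).
Then apply L{t·g(t)} = -d/ds[G(s)] with G(s) = 4/((s - 3)^2 + 16):
differentiating 1 time and applying the sign gives 8*(s - 3)/(s^2 - 6*s + 25)^2.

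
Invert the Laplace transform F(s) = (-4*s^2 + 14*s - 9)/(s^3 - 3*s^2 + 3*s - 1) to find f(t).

f(t) = t^2*exp(t)/2 + 6*t*exp(t) - 4*exp(t)

Factor the denominator: s^3 - 3*s^2 + 3*s - 1 = (s - 1)^3.
Partial fraction decomposition gives [-4/(s - 1)] + [6/(s - 1)^2] + [(s - 1)^(-3)].
Invert each term: -4/(s - 1) ↔ -4e^(t); 6/(s - 1)^2 ↔ 6t·e^(t); 1/(s - 1)^3 ↔ (1/2)t^2·e^(t).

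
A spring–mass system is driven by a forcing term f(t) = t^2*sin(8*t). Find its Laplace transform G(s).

L{sin(8t)} = 8/(s^2 + 64).
Then apply L{t^2·g(t)} = (-1)^2 d^2/ds^2[H(s)] with H(s) = 8/(s^2 + 64):
differentiating 2 times and applying the sign gives 16*(3*s^2 - 64)/(s^2 + 64)^3.

G(s) = 16*(3*s^2 - 64)/(s^2 + 64)^3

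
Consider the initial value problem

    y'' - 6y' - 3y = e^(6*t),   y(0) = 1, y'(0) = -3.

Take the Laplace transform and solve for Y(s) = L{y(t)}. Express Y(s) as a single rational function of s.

Transform both sides with L{·}.
With L{y''} = s^2 Y - s·y(0) - y'(0) and L{y'} = sY - y(0), with y(0) = 1, y'(0) = -3: the LHS transforms to (s^2 - 6*s - 3)Y - (s - 9).
The right side is L{e^(6*t)} = 1/(s - 6).
So (s^2 - 6*s - 3)Y = 1/(s - 6) + (s - 9).
Solve for Y(s) and write it as one ratio of polynomials.

Y(s) = (s^2 - 15*s + 55)/(s^3 - 12*s^2 + 33*s + 18)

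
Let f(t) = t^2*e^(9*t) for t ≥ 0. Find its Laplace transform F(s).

F(s) = 2/(s - 9)^3

L{e^(9t)} = 1/(s - 9).
Then apply L{t^2·g(t)} = (-1)^2 d^2/ds^2[G(s)] with G(s) = 1/(s - 9):
differentiating 2 times and applying the sign gives 2/(s - 9)^3.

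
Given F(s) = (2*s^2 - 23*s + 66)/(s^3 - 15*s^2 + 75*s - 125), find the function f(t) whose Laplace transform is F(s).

Factor the denominator: s^3 - 15*s^2 + 75*s - 125 = (s - 5)^3.
Partial fraction decomposition gives [2/(s - 5)] + [-3/(s - 5)^2] + [(s - 5)^(-3)].
Invert each term: 2/(s - 5) ↔ 2e^(5t); -3/(s - 5)^2 ↔ -3t·e^(5t); 1/(s - 5)^3 ↔ (1/2)t^2·e^(5t).

f(t) = t^2*exp(5*t)/2 - 3*t*exp(5*t) + 2*exp(5*t)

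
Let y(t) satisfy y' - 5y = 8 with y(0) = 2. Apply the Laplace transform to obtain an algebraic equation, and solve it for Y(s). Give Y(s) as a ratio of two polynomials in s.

Apply the Laplace transform to the equation.
With L{y'} = sY - y(0) = sY - 2: the LHS transforms to (s - 5)Y - (2).
The right side is L{8} = 8/s.
So (s - 5)Y = 8/s + (2).
Solve for Y(s) and write it as one ratio of polynomials.

Y(s) = (2*s + 8)/(s^2 - 5*s)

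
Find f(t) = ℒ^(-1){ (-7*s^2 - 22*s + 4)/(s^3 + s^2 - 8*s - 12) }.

f(t) = -4*t*exp(-2*t) - 5*exp(3*t) - 2*exp(-2*t)

Factor the denominator: s^3 + s^2 - 8*s - 12 = (s - 3)*(s + 2)^2.
Partial fraction decomposition gives [-2/(s + 2)] + [-4/(s + 2)^2] + [-5/(s - 3)].
Invert each term: -2/(s + 2) ↔ -2e^(-2t); -4/(s + 2)^2 ↔ -4t·e^(-2t); -5/(s - 3) ↔ -5e^(3t).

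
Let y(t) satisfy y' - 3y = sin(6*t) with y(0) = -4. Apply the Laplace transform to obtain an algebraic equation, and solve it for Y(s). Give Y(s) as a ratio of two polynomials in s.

Y(s) = (-4*s^2 - 138)/(s^3 - 3*s^2 + 36*s - 108)

Apply the Laplace transform to the equation.
The derivative rules (L{y'} = sY - y(0) = sY - (-4)) turn the left side into (s - 3)Y - (-4).
The right side is L{sin(6*t)} = 6/(s^2 + 36).
So (s - 3)Y = 6/(s^2 + 36) + (-4).
Solve for Y(s) and write it as one ratio of polynomials.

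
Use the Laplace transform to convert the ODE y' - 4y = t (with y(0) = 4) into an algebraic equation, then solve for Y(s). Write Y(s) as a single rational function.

Y(s) = (4*s^2 + 1)/(s^3 - 4*s^2)

Take the Laplace transform of both sides.
The derivative rules (L{y'} = sY - y(0) = sY - 4) turn the left side into (s - 4)Y - (4).
The right side is L{t} = s^(-2).
So (s - 4)Y = s^(-2) + (4).
Divide through and combine into a single rational function.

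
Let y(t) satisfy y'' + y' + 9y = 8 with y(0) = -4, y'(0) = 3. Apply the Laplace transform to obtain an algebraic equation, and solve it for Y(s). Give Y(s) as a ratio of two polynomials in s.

Take the Laplace transform of both sides.
The derivative rules (L{y''} = s^2 Y - s·y(0) - y'(0) and L{y'} = sY - y(0), with y(0) = -4, y'(0) = 3) turn the left side into (s^2 + s + 9)Y - (-4*s - 1).
The right side is L{8} = 8/s.
So (s^2 + s + 9)Y = 8/s + (-4*s - 1).
Isolate Y and clear denominators.

Y(s) = (-4*s^2 - s + 8)/(s^3 + s^2 + 9*s)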